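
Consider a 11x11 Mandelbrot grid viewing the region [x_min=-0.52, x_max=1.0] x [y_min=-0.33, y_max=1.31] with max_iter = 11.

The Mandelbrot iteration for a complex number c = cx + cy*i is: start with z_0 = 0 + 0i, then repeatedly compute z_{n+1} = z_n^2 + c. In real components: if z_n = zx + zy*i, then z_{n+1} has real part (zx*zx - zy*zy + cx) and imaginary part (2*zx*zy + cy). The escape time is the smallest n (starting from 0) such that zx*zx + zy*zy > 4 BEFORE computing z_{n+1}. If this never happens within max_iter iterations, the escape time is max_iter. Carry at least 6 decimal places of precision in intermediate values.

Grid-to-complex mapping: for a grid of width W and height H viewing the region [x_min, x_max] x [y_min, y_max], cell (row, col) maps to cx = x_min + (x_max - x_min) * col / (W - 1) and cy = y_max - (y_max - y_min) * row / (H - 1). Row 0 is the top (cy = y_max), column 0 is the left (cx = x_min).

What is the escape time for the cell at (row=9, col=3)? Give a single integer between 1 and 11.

z_0 = 0 + 0i, c = -0.0640 + -0.1660i
Iter 1: z = -0.0640 + -0.1660i, |z|^2 = 0.0317
Iter 2: z = -0.0875 + -0.1448i, |z|^2 = 0.0286
Iter 3: z = -0.0773 + -0.1407i, |z|^2 = 0.0258
Iter 4: z = -0.0778 + -0.1442i, |z|^2 = 0.0269
Iter 5: z = -0.0788 + -0.1436i, |z|^2 = 0.0268
Iter 6: z = -0.0784 + -0.1434i, |z|^2 = 0.0267
Iter 7: z = -0.0784 + -0.1435i, |z|^2 = 0.0267
Iter 8: z = -0.0784 + -0.1435i, |z|^2 = 0.0267
Iter 9: z = -0.0784 + -0.1435i, |z|^2 = 0.0267
Iter 10: z = -0.0784 + -0.1435i, |z|^2 = 0.0267

Answer: 11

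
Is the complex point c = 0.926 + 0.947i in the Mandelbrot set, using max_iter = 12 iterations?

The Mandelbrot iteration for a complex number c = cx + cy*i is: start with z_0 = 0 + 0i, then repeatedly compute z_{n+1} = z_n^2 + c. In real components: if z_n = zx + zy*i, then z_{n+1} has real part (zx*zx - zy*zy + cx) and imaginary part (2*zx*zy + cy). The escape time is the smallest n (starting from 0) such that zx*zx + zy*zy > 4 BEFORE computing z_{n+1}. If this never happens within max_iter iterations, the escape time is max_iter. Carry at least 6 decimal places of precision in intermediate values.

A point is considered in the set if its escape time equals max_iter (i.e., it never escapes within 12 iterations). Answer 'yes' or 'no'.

Answer: no

Derivation:
z_0 = 0 + 0i, c = 0.9260 + 0.9470i
Iter 1: z = 0.9260 + 0.9470i, |z|^2 = 1.7543
Iter 2: z = 0.8867 + 2.7008i, |z|^2 = 8.0807
Escaped at iteration 2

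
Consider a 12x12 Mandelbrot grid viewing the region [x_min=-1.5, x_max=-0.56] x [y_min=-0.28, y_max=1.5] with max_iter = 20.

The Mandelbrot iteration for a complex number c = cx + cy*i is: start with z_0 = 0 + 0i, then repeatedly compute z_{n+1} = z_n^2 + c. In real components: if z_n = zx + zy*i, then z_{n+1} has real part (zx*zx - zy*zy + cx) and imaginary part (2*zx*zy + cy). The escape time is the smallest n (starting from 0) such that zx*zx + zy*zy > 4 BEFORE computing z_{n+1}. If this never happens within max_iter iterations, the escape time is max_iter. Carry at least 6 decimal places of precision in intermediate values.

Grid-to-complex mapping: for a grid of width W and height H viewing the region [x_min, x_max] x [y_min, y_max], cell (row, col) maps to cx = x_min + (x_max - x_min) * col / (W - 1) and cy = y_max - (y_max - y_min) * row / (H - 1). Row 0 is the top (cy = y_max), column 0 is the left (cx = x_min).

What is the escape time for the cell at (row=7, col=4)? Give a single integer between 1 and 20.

Answer: 7

Derivation:
z_0 = 0 + 0i, c = -1.1582 + 0.3673i
Iter 1: z = -1.1582 + 0.3673i, |z|^2 = 1.4763
Iter 2: z = 0.0483 + -0.4835i, |z|^2 = 0.2361
Iter 3: z = -1.3896 + 0.3206i, |z|^2 = 2.0337
Iter 4: z = 0.6700 + -0.5236i, |z|^2 = 0.7231
Iter 5: z = -0.9834 + -0.3344i, |z|^2 = 1.0789
Iter 6: z = -0.3028 + 1.0249i, |z|^2 = 1.1422
Iter 7: z = -2.1170 + -0.2535i, |z|^2 = 4.5458
Escaped at iteration 7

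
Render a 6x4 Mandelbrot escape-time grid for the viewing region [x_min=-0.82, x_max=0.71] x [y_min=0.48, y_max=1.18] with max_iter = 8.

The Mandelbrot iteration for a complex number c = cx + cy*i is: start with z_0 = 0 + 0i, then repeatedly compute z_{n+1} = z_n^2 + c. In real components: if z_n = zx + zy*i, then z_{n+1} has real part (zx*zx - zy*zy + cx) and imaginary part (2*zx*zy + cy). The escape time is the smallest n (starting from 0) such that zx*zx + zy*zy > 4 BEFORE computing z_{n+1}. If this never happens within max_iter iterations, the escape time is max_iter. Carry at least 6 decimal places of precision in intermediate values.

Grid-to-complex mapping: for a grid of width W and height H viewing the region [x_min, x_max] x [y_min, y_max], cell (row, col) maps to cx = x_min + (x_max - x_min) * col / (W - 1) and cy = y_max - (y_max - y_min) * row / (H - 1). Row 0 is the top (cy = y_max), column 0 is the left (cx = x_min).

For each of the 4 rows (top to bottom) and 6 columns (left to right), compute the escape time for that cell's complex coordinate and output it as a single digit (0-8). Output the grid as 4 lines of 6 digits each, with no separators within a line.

Answer: 334322
348532
488853
688873

Derivation:
(row=0, col=0): c = -0.8200 + 1.1800i → escape time 3
(row=0, col=1): c = -0.5140 + 1.1800i → escape time 3
(row=0, col=2): c = -0.2080 + 1.1800i → escape time 4
(row=0, col=3): c = 0.0980 + 1.1800i → escape time 3
(row=0, col=4): c = 0.4040 + 1.1800i → escape time 2
(row=0, col=5): c = 0.7100 + 1.1800i → escape time 2
(row=1, col=0): c = -0.8200 + 0.9467i → escape time 3
(row=1, col=1): c = -0.5140 + 0.9467i → escape time 4
(row=1, col=2): c = -0.2080 + 0.9467i → escape time 8
(row=1, col=3): c = 0.0980 + 0.9467i → escape time 5
(row=1, col=4): c = 0.4040 + 0.9467i → escape time 3
(row=1, col=5): c = 0.7100 + 0.9467i → escape time 2
(row=2, col=0): c = -0.8200 + 0.7133i → escape time 4
(row=2, col=1): c = -0.5140 + 0.7133i → escape time 8
(row=2, col=2): c = -0.2080 + 0.7133i → escape time 8
(row=2, col=3): c = 0.0980 + 0.7133i → escape time 8
(row=2, col=4): c = 0.4040 + 0.7133i → escape time 5
(row=2, col=5): c = 0.7100 + 0.7133i → escape time 3
(row=3, col=0): c = -0.8200 + 0.4800i → escape time 6
(row=3, col=1): c = -0.5140 + 0.4800i → escape time 8
(row=3, col=2): c = -0.2080 + 0.4800i → escape time 8
(row=3, col=3): c = 0.0980 + 0.4800i → escape time 8
(row=3, col=4): c = 0.4040 + 0.4800i → escape time 7
(row=3, col=5): c = 0.7100 + 0.4800i → escape time 3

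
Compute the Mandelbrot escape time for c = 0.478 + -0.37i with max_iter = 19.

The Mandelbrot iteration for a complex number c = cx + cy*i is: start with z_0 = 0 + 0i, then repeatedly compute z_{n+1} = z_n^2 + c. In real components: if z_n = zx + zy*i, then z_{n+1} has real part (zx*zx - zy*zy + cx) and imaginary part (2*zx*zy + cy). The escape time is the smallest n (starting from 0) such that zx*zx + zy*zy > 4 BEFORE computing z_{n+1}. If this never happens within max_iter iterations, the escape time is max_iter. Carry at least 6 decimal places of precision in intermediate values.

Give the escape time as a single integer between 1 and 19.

z_0 = 0 + 0i, c = 0.4780 + -0.3700i
Iter 1: z = 0.4780 + -0.3700i, |z|^2 = 0.3654
Iter 2: z = 0.5696 + -0.7237i, |z|^2 = 0.8482
Iter 3: z = 0.2787 + -1.1944i, |z|^2 = 1.5043
Iter 4: z = -0.8710 + -1.0357i, |z|^2 = 1.8313
Iter 5: z = 0.1641 + 1.4342i, |z|^2 = 2.0839
Iter 6: z = -1.5521 + 0.1007i, |z|^2 = 2.4190
Iter 7: z = 2.8767 + -0.6825i, |z|^2 = 8.7413
Escaped at iteration 7

Answer: 7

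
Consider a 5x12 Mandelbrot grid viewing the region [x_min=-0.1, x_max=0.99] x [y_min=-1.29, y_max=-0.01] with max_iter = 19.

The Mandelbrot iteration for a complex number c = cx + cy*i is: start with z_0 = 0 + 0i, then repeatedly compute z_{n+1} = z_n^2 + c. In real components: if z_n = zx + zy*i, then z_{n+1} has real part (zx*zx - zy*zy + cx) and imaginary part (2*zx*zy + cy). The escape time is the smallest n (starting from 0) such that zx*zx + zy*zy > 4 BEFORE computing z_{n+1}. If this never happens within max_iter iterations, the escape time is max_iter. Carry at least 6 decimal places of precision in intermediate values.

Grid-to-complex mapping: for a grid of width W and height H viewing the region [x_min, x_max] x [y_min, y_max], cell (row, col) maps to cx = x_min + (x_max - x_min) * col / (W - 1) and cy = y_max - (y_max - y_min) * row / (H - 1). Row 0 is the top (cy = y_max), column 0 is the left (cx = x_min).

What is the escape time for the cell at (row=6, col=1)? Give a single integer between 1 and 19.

Answer: 7

Derivation:
z_0 = 0 + 0i, c = 0.1725 + -0.7082i
Iter 1: z = 0.1725 + -0.7082i, |z|^2 = 0.5313
Iter 2: z = -0.2993 + -0.9525i, |z|^2 = 0.9968
Iter 3: z = -0.6452 + -0.1381i, |z|^2 = 0.4354
Iter 4: z = 0.5697 + -0.5300i, |z|^2 = 0.6055
Iter 5: z = 0.2162 + -1.3121i, |z|^2 = 1.7683
Iter 6: z = -1.5024 + -1.2755i, |z|^2 = 3.8839
Iter 7: z = 0.8027 + 3.1243i, |z|^2 = 10.4054
Escaped at iteration 7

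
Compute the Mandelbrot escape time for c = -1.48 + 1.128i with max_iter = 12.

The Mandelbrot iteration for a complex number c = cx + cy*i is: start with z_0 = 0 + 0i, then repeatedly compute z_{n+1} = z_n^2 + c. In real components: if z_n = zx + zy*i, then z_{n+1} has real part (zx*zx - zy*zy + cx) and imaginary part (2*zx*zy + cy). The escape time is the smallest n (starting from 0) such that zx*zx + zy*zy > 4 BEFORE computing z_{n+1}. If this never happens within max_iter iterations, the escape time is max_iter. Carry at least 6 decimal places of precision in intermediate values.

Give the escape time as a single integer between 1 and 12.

z_0 = 0 + 0i, c = -1.4800 + 1.1280i
Iter 1: z = -1.4800 + 1.1280i, |z|^2 = 3.4628
Iter 2: z = -0.5620 + -2.2109i, |z|^2 = 5.2038
Escaped at iteration 2

Answer: 2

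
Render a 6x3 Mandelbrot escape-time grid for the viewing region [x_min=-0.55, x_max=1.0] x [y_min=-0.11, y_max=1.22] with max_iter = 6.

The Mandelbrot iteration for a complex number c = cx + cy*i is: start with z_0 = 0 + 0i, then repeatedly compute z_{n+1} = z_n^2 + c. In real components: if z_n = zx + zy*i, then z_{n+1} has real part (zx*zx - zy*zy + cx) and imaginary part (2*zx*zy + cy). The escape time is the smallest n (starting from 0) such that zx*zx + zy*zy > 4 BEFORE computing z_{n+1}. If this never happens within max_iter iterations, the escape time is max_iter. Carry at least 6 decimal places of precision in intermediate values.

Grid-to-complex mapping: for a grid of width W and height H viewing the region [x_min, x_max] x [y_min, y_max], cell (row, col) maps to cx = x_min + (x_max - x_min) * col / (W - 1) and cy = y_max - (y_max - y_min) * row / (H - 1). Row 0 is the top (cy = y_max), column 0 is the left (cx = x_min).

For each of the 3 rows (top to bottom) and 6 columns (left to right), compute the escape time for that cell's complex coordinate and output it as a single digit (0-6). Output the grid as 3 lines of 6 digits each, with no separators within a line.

Answer: 333222
666632
666632

Derivation:
(row=0, col=0): c = -0.5500 + 1.2200i → escape time 3
(row=0, col=1): c = -0.2400 + 1.2200i → escape time 3
(row=0, col=2): c = 0.0700 + 1.2200i → escape time 3
(row=0, col=3): c = 0.3800 + 1.2200i → escape time 2
(row=0, col=4): c = 0.6900 + 1.2200i → escape time 2
(row=0, col=5): c = 1.0000 + 1.2200i → escape time 2
(row=1, col=0): c = -0.5500 + 0.5550i → escape time 6
(row=1, col=1): c = -0.2400 + 0.5550i → escape time 6
(row=1, col=2): c = 0.0700 + 0.5550i → escape time 6
(row=1, col=3): c = 0.3800 + 0.5550i → escape time 6
(row=1, col=4): c = 0.6900 + 0.5550i → escape time 3
(row=1, col=5): c = 1.0000 + 0.5550i → escape time 2
(row=2, col=0): c = -0.5500 + -0.1100i → escape time 6
(row=2, col=1): c = -0.2400 + -0.1100i → escape time 6
(row=2, col=2): c = 0.0700 + -0.1100i → escape time 6
(row=2, col=3): c = 0.3800 + -0.1100i → escape time 6
(row=2, col=4): c = 0.6900 + -0.1100i → escape time 3
(row=2, col=5): c = 1.0000 + -0.1100i → escape time 2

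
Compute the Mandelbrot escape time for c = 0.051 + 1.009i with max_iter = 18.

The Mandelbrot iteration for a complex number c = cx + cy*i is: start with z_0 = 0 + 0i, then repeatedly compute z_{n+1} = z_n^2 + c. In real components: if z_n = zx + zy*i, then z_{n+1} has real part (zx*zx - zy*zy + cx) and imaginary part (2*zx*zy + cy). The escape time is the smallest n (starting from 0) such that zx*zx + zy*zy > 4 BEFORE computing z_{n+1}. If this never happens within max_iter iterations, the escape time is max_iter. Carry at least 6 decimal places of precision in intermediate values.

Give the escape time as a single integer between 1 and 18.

Answer: 5

Derivation:
z_0 = 0 + 0i, c = 0.0510 + 1.0090i
Iter 1: z = 0.0510 + 1.0090i, |z|^2 = 1.0207
Iter 2: z = -0.9645 + 1.1119i, |z|^2 = 2.1666
Iter 3: z = -0.2551 + -1.1358i, |z|^2 = 1.3552
Iter 4: z = -1.1740 + 1.5886i, |z|^2 = 3.9020
Iter 5: z = -1.0943 + -2.7212i, |z|^2 = 8.6022
Escaped at iteration 5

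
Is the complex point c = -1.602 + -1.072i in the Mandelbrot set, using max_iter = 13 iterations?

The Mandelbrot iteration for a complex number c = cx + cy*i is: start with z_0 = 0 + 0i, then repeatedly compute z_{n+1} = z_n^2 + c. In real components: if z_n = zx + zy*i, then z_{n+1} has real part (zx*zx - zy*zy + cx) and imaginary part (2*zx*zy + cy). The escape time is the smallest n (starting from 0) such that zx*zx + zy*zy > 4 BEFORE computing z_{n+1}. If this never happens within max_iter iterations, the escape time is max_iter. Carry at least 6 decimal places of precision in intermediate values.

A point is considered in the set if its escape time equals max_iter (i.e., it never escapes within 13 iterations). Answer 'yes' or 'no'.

Answer: no

Derivation:
z_0 = 0 + 0i, c = -1.6020 + -1.0720i
Iter 1: z = -1.6020 + -1.0720i, |z|^2 = 3.7156
Iter 2: z = -0.1848 + 2.3627i, |z|^2 = 5.6164
Escaped at iteration 2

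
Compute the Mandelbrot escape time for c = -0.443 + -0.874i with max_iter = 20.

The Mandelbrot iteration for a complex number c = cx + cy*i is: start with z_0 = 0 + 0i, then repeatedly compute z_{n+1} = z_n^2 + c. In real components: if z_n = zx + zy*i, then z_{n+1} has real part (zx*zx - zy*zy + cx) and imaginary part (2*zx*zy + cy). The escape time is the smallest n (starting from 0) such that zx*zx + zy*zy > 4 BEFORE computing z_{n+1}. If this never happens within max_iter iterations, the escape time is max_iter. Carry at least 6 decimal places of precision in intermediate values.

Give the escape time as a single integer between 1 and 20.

Answer: 5

Derivation:
z_0 = 0 + 0i, c = -0.4430 + -0.8740i
Iter 1: z = -0.4430 + -0.8740i, |z|^2 = 0.9601
Iter 2: z = -1.0106 + -0.0996i, |z|^2 = 1.0313
Iter 3: z = 0.5684 + -0.6726i, |z|^2 = 0.7755
Iter 4: z = -0.5723 + -1.6387i, |z|^2 = 3.0128
Iter 5: z = -2.8008 + 1.0016i, |z|^2 = 8.8474
Escaped at iteration 5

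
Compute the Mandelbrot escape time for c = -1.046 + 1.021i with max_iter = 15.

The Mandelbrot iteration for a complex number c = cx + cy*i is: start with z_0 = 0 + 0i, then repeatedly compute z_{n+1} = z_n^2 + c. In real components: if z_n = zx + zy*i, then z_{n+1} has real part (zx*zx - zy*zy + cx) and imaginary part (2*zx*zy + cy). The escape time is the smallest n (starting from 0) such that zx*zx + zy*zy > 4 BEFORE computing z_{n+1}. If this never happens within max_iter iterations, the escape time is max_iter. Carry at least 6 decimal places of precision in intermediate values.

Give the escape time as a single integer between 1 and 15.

Answer: 3

Derivation:
z_0 = 0 + 0i, c = -1.0460 + 1.0210i
Iter 1: z = -1.0460 + 1.0210i, |z|^2 = 2.1366
Iter 2: z = -0.9943 + -1.1149i, |z|^2 = 2.2318
Iter 3: z = -1.3004 + 3.2382i, |z|^2 = 12.1770
Escaped at iteration 3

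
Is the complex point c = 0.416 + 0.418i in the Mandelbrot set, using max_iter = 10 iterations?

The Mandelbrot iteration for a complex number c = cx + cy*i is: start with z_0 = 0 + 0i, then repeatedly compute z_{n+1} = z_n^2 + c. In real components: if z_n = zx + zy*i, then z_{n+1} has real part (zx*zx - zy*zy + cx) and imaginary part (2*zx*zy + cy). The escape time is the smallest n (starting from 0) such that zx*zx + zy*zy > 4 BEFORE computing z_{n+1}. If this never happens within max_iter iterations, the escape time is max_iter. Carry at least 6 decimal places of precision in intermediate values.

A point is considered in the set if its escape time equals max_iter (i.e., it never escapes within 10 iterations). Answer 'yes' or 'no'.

z_0 = 0 + 0i, c = 0.4160 + 0.4180i
Iter 1: z = 0.4160 + 0.4180i, |z|^2 = 0.3478
Iter 2: z = 0.4143 + 0.7658i, |z|^2 = 0.7581
Iter 3: z = 0.0013 + 1.0526i, |z|^2 = 1.1079
Iter 4: z = -0.6919 + 0.4206i, |z|^2 = 0.6557
Iter 5: z = 0.7178 + -0.1641i, |z|^2 = 0.5421
Iter 6: z = 0.9043 + 0.1824i, |z|^2 = 0.8510
Iter 7: z = 1.2005 + 0.7479i, |z|^2 = 2.0005
Iter 8: z = 1.2977 + 2.2137i, |z|^2 = 6.5846
Escaped at iteration 8

Answer: no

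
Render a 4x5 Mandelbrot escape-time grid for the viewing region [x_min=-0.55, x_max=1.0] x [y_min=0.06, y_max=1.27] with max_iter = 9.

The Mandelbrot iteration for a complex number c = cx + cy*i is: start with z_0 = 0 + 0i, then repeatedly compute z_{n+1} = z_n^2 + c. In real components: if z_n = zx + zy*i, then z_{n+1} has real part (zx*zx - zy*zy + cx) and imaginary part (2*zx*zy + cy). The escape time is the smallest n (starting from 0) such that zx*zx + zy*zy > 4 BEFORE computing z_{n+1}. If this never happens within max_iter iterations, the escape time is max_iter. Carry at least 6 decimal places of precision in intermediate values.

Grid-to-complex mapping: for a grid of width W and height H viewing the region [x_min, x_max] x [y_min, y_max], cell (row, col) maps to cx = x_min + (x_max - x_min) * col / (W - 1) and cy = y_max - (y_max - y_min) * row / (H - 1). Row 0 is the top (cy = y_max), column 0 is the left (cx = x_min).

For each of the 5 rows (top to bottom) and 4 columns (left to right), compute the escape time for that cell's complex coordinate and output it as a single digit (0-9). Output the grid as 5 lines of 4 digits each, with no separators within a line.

(row=0, col=0): c = -0.5500 + 1.2700i → escape time 3
(row=0, col=1): c = -0.0333 + 1.2700i → escape time 2
(row=0, col=2): c = 0.4833 + 1.2700i → escape time 2
(row=0, col=3): c = 1.0000 + 1.2700i → escape time 2
(row=1, col=0): c = -0.5500 + 0.9675i → escape time 4
(row=1, col=1): c = -0.0333 + 0.9675i → escape time 9
(row=1, col=2): c = 0.4833 + 0.9675i → escape time 3
(row=1, col=3): c = 1.0000 + 0.9675i → escape time 2
(row=2, col=0): c = -0.5500 + 0.6650i → escape time 9
(row=2, col=1): c = -0.0333 + 0.6650i → escape time 9
(row=2, col=2): c = 0.4833 + 0.6650i → escape time 4
(row=2, col=3): c = 1.0000 + 0.6650i → escape time 2
(row=3, col=0): c = -0.5500 + 0.3625i → escape time 9
(row=3, col=1): c = -0.0333 + 0.3625i → escape time 9
(row=3, col=2): c = 0.4833 + 0.3625i → escape time 7
(row=3, col=3): c = 1.0000 + 0.3625i → escape time 2
(row=4, col=0): c = -0.5500 + 0.0600i → escape time 9
(row=4, col=1): c = -0.0333 + 0.0600i → escape time 9
(row=4, col=2): c = 0.4833 + 0.0600i → escape time 5
(row=4, col=3): c = 1.0000 + 0.0600i → escape time 2

Answer: 3222
4932
9942
9972
9952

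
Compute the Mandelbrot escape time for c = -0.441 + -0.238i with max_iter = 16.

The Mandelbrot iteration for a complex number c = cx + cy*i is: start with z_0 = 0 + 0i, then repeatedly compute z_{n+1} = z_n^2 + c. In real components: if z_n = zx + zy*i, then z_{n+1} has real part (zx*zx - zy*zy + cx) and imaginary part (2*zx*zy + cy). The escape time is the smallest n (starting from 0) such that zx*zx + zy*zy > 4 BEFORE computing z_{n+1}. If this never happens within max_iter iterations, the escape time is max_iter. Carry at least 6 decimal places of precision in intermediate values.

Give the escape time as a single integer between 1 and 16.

z_0 = 0 + 0i, c = -0.4410 + -0.2380i
Iter 1: z = -0.4410 + -0.2380i, |z|^2 = 0.2511
Iter 2: z = -0.3032 + -0.0281i, |z|^2 = 0.0927
Iter 3: z = -0.3499 + -0.2210i, |z|^2 = 0.1712
Iter 4: z = -0.3674 + -0.0834i, |z|^2 = 0.1419
Iter 5: z = -0.3130 + -0.1767i, |z|^2 = 0.1292
Iter 6: z = -0.3743 + -0.1274i, |z|^2 = 0.1563
Iter 7: z = -0.3171 + -0.1426i, |z|^2 = 0.1209
Iter 8: z = -0.3608 + -0.1475i, |z|^2 = 0.1519
Iter 9: z = -0.3326 + -0.1316i, |z|^2 = 0.1279
Iter 10: z = -0.3477 + -0.1505i, |z|^2 = 0.1435
Iter 11: z = -0.3428 + -0.1334i, |z|^2 = 0.1353
Iter 12: z = -0.3413 + -0.1466i, |z|^2 = 0.1380
Iter 13: z = -0.3460 + -0.1379i, |z|^2 = 0.1387
Iter 14: z = -0.3403 + -0.1425i, |z|^2 = 0.1361
Iter 15: z = -0.3455 + -0.1410i, |z|^2 = 0.1393

Answer: 16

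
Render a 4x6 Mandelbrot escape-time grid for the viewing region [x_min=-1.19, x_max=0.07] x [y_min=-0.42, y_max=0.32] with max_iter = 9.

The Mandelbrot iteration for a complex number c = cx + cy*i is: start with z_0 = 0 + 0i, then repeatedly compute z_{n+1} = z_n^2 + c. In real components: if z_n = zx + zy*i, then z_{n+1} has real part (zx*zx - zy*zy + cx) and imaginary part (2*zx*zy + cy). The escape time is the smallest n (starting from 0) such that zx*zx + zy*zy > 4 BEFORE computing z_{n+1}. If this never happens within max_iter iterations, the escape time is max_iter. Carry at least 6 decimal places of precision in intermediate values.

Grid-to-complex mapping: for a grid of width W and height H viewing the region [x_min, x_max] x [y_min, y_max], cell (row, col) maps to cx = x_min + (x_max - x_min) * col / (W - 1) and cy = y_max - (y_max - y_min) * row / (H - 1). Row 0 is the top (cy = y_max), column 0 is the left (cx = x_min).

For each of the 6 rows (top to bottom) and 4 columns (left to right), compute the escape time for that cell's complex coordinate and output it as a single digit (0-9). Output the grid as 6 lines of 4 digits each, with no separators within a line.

Answer: 9999
9999
9999
9999
9999
6899

Derivation:
(row=0, col=0): c = -1.1900 + 0.3200i → escape time 9
(row=0, col=1): c = -0.7700 + 0.3200i → escape time 9
(row=0, col=2): c = -0.3500 + 0.3200i → escape time 9
(row=0, col=3): c = 0.0700 + 0.3200i → escape time 9
(row=1, col=0): c = -1.1900 + 0.1720i → escape time 9
(row=1, col=1): c = -0.7700 + 0.1720i → escape time 9
(row=1, col=2): c = -0.3500 + 0.1720i → escape time 9
(row=1, col=3): c = 0.0700 + 0.1720i → escape time 9
(row=2, col=0): c = -1.1900 + 0.0240i → escape time 9
(row=2, col=1): c = -0.7700 + 0.0240i → escape time 9
(row=2, col=2): c = -0.3500 + 0.0240i → escape time 9
(row=2, col=3): c = 0.0700 + 0.0240i → escape time 9
(row=3, col=0): c = -1.1900 + -0.1240i → escape time 9
(row=3, col=1): c = -0.7700 + -0.1240i → escape time 9
(row=3, col=2): c = -0.3500 + -0.1240i → escape time 9
(row=3, col=3): c = 0.0700 + -0.1240i → escape time 9
(row=4, col=0): c = -1.1900 + -0.2720i → escape time 9
(row=4, col=1): c = -0.7700 + -0.2720i → escape time 9
(row=4, col=2): c = -0.3500 + -0.2720i → escape time 9
(row=4, col=3): c = 0.0700 + -0.2720i → escape time 9
(row=5, col=0): c = -1.1900 + -0.4200i → escape time 6
(row=5, col=1): c = -0.7700 + -0.4200i → escape time 8
(row=5, col=2): c = -0.3500 + -0.4200i → escape time 9
(row=5, col=3): c = 0.0700 + -0.4200i → escape time 9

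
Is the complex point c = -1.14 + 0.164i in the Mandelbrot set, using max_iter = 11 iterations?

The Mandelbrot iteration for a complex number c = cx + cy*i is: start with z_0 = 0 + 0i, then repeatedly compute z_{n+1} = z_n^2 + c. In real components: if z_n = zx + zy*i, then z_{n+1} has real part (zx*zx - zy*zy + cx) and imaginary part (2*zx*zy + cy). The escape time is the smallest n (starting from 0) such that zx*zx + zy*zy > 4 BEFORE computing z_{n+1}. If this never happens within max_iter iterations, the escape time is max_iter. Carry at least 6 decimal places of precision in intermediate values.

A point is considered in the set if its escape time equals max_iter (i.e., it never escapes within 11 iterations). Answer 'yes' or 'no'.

Answer: yes

Derivation:
z_0 = 0 + 0i, c = -1.1400 + 0.1640i
Iter 1: z = -1.1400 + 0.1640i, |z|^2 = 1.3265
Iter 2: z = 0.1327 + -0.2099i, |z|^2 = 0.0617
Iter 3: z = -1.1665 + 0.1083i, |z|^2 = 1.3723
Iter 4: z = 0.2089 + -0.0886i, |z|^2 = 0.0515
Iter 5: z = -1.1042 + 0.1270i, |z|^2 = 1.2354
Iter 6: z = 0.0632 + -0.1164i, |z|^2 = 0.0175
Iter 7: z = -1.1496 + 0.1493i, |z|^2 = 1.3438
Iter 8: z = 0.1592 + -0.1792i, |z|^2 = 0.0575
Iter 9: z = -1.1468 + 0.1069i, |z|^2 = 1.3265
Iter 10: z = 0.1637 + -0.0812i, |z|^2 = 0.0334
Did not escape in 11 iterations → in set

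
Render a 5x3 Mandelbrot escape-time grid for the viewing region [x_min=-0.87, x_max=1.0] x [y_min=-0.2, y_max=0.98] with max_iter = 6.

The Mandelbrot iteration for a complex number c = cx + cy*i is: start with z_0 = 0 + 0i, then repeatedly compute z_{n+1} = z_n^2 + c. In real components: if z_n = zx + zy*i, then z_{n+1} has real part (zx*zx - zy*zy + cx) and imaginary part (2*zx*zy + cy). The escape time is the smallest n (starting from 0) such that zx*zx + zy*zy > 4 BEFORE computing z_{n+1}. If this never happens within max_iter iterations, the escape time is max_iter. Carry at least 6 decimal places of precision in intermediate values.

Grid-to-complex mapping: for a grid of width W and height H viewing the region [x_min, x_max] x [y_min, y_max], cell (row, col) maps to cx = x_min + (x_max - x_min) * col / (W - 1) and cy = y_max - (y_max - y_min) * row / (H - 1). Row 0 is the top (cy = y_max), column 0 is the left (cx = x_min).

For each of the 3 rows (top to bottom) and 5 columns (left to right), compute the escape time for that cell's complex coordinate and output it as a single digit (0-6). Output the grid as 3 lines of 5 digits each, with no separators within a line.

Answer: 34522
66642
66652

Derivation:
(row=0, col=0): c = -0.8700 + 0.9800i → escape time 3
(row=0, col=1): c = -0.4025 + 0.9800i → escape time 4
(row=0, col=2): c = 0.0650 + 0.9800i → escape time 5
(row=0, col=3): c = 0.5325 + 0.9800i → escape time 2
(row=0, col=4): c = 1.0000 + 0.9800i → escape time 2
(row=1, col=0): c = -0.8700 + 0.3900i → escape time 6
(row=1, col=1): c = -0.4025 + 0.3900i → escape time 6
(row=1, col=2): c = 0.0650 + 0.3900i → escape time 6
(row=1, col=3): c = 0.5325 + 0.3900i → escape time 4
(row=1, col=4): c = 1.0000 + 0.3900i → escape time 2
(row=2, col=0): c = -0.8700 + -0.2000i → escape time 6
(row=2, col=1): c = -0.4025 + -0.2000i → escape time 6
(row=2, col=2): c = 0.0650 + -0.2000i → escape time 6
(row=2, col=3): c = 0.5325 + -0.2000i → escape time 5
(row=2, col=4): c = 1.0000 + -0.2000i → escape time 2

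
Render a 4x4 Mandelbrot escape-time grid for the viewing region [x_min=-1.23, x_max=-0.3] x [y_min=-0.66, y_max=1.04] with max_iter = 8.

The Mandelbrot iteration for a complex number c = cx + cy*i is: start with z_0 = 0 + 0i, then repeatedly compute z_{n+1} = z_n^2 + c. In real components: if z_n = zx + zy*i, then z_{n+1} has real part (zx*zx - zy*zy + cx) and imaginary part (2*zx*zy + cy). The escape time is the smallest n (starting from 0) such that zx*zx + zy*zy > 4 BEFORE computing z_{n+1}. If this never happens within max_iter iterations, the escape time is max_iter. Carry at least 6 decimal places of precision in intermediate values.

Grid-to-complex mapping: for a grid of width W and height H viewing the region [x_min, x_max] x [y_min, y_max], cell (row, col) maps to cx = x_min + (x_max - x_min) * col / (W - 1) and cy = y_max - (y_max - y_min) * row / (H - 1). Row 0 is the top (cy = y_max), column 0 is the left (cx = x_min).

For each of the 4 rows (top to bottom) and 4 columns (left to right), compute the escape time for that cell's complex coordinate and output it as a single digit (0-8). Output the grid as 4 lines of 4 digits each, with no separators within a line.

Answer: 3345
5588
8888
3488

Derivation:
(row=0, col=0): c = -1.2300 + 1.0400i → escape time 3
(row=0, col=1): c = -0.9200 + 1.0400i → escape time 3
(row=0, col=2): c = -0.6100 + 1.0400i → escape time 4
(row=0, col=3): c = -0.3000 + 1.0400i → escape time 5
(row=1, col=0): c = -1.2300 + 0.4733i → escape time 5
(row=1, col=1): c = -0.9200 + 0.4733i → escape time 5
(row=1, col=2): c = -0.6100 + 0.4733i → escape time 8
(row=1, col=3): c = -0.3000 + 0.4733i → escape time 8
(row=2, col=0): c = -1.2300 + -0.0933i → escape time 8
(row=2, col=1): c = -0.9200 + -0.0933i → escape time 8
(row=2, col=2): c = -0.6100 + -0.0933i → escape time 8
(row=2, col=3): c = -0.3000 + -0.0933i → escape time 8
(row=3, col=0): c = -1.2300 + -0.6600i → escape time 3
(row=3, col=1): c = -0.9200 + -0.6600i → escape time 4
(row=3, col=2): c = -0.6100 + -0.6600i → escape time 8
(row=3, col=3): c = -0.3000 + -0.6600i → escape time 8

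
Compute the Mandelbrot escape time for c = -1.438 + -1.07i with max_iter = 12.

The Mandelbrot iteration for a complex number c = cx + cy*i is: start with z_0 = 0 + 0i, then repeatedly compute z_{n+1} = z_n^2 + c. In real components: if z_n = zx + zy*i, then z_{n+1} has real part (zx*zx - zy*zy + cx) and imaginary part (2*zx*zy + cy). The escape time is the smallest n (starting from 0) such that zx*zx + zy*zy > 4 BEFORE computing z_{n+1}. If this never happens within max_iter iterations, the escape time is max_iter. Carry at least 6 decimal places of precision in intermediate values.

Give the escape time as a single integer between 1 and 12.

z_0 = 0 + 0i, c = -1.4380 + -1.0700i
Iter 1: z = -1.4380 + -1.0700i, |z|^2 = 3.2127
Iter 2: z = -0.5151 + 2.0073i, |z|^2 = 4.2946
Escaped at iteration 2

Answer: 2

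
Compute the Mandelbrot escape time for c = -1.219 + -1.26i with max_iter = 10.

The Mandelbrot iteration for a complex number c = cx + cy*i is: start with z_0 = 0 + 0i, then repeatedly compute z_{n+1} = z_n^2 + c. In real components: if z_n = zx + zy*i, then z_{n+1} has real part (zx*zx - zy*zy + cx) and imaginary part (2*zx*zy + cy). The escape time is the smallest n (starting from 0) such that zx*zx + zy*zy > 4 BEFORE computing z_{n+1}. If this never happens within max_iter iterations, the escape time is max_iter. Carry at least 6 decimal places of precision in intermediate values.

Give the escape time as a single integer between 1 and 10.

Answer: 2

Derivation:
z_0 = 0 + 0i, c = -1.2190 + -1.2600i
Iter 1: z = -1.2190 + -1.2600i, |z|^2 = 3.0736
Iter 2: z = -1.3206 + 1.8119i, |z|^2 = 5.0270
Escaped at iteration 2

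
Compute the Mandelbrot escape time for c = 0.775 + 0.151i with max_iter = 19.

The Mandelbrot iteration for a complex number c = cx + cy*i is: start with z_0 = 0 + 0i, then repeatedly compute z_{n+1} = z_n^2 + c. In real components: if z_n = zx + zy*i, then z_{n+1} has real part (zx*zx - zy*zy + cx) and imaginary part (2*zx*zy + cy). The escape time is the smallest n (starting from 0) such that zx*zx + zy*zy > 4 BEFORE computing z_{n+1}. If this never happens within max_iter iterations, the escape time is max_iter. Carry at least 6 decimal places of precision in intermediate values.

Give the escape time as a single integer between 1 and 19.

z_0 = 0 + 0i, c = 0.7750 + 0.1510i
Iter 1: z = 0.7750 + 0.1510i, |z|^2 = 0.6234
Iter 2: z = 1.3528 + 0.3851i, |z|^2 = 1.9784
Iter 3: z = 2.4569 + 1.1928i, |z|^2 = 7.4590
Escaped at iteration 3

Answer: 3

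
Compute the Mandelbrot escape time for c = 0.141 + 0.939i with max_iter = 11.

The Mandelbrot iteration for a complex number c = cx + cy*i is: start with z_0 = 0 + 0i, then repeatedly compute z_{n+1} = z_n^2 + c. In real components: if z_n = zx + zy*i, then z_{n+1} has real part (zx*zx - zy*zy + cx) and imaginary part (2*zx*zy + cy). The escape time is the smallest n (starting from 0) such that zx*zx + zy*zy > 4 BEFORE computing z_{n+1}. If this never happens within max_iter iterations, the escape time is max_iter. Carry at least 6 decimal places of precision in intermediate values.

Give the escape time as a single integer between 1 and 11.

z_0 = 0 + 0i, c = 0.1410 + 0.9390i
Iter 1: z = 0.1410 + 0.9390i, |z|^2 = 0.9016
Iter 2: z = -0.7208 + 1.2038i, |z|^2 = 1.9687
Iter 3: z = -0.7885 + -0.7965i, |z|^2 = 1.2562
Iter 4: z = 0.1284 + 2.1951i, |z|^2 = 4.8349
Escaped at iteration 4

Answer: 4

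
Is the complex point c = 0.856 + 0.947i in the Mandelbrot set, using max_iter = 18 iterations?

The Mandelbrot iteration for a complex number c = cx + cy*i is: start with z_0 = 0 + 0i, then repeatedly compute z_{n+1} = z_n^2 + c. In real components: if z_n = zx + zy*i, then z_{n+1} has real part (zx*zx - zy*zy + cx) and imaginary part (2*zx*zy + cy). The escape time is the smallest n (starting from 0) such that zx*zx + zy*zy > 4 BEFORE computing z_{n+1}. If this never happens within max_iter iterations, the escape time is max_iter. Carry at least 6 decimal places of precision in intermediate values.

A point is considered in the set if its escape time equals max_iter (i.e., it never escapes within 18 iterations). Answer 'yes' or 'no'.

z_0 = 0 + 0i, c = 0.8560 + 0.9470i
Iter 1: z = 0.8560 + 0.9470i, |z|^2 = 1.6295
Iter 2: z = 0.6919 + 2.5683i, |z|^2 = 7.0747
Escaped at iteration 2

Answer: no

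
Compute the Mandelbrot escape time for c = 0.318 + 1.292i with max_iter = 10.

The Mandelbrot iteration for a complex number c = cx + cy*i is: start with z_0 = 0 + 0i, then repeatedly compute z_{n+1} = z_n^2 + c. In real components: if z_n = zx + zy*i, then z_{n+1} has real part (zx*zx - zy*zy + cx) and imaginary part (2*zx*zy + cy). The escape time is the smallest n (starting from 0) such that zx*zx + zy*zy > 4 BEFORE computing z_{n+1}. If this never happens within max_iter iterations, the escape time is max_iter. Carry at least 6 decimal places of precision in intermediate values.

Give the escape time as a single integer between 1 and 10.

z_0 = 0 + 0i, c = 0.3180 + 1.2920i
Iter 1: z = 0.3180 + 1.2920i, |z|^2 = 1.7704
Iter 2: z = -1.2501 + 2.1137i, |z|^2 = 6.0306
Escaped at iteration 2

Answer: 2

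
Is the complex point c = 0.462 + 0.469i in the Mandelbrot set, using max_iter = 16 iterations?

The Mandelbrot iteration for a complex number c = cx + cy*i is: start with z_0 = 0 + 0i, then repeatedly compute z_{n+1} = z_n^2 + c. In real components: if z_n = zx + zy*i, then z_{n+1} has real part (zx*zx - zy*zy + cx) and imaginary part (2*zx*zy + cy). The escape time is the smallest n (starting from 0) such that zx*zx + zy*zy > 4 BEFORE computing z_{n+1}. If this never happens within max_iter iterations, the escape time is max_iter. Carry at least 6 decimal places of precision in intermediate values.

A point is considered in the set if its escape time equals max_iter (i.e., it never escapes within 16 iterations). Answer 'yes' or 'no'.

z_0 = 0 + 0i, c = 0.4620 + 0.4690i
Iter 1: z = 0.4620 + 0.4690i, |z|^2 = 0.4334
Iter 2: z = 0.4555 + 0.9024i, |z|^2 = 1.0217
Iter 3: z = -0.1448 + 1.2910i, |z|^2 = 1.6877
Iter 4: z = -1.1838 + 0.0952i, |z|^2 = 1.4103
Iter 5: z = 1.8542 + 0.2437i, |z|^2 = 3.4976
Iter 6: z = 3.8408 + 1.3727i, |z|^2 = 16.6359
Escaped at iteration 6

Answer: no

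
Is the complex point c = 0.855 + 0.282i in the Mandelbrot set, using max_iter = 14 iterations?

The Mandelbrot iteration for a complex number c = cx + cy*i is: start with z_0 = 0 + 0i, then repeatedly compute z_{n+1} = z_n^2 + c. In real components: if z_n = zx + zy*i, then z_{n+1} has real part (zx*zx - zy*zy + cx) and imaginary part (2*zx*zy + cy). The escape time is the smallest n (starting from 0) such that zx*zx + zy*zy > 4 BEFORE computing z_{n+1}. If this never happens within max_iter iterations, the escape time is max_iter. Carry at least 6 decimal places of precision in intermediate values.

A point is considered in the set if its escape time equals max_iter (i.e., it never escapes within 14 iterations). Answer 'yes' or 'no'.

Answer: no

Derivation:
z_0 = 0 + 0i, c = 0.8550 + 0.2820i
Iter 1: z = 0.8550 + 0.2820i, |z|^2 = 0.8105
Iter 2: z = 1.5065 + 0.7642i, |z|^2 = 2.8536
Iter 3: z = 2.5405 + 2.5846i, |z|^2 = 13.1343
Escaped at iteration 3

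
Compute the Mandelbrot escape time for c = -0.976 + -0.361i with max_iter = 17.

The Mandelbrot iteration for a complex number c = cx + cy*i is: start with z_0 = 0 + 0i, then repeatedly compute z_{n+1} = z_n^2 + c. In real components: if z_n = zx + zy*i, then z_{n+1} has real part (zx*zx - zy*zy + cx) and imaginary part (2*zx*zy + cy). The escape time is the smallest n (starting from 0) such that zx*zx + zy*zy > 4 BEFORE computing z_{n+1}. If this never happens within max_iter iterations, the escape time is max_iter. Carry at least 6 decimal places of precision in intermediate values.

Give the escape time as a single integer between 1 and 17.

z_0 = 0 + 0i, c = -0.9760 + -0.3610i
Iter 1: z = -0.9760 + -0.3610i, |z|^2 = 1.0829
Iter 2: z = -0.1537 + 0.3437i, |z|^2 = 0.1417
Iter 3: z = -1.0705 + -0.4667i, |z|^2 = 1.3637
Iter 4: z = -0.0479 + 0.6381i, |z|^2 = 0.4095
Iter 5: z = -1.3809 + -0.4221i, |z|^2 = 2.0851
Iter 6: z = 0.7528 + 0.8048i, |z|^2 = 1.2143
Iter 7: z = -1.0570 + 0.8506i, |z|^2 = 1.8408
Iter 8: z = -0.5822 + -2.1592i, |z|^2 = 5.0009
Escaped at iteration 8

Answer: 8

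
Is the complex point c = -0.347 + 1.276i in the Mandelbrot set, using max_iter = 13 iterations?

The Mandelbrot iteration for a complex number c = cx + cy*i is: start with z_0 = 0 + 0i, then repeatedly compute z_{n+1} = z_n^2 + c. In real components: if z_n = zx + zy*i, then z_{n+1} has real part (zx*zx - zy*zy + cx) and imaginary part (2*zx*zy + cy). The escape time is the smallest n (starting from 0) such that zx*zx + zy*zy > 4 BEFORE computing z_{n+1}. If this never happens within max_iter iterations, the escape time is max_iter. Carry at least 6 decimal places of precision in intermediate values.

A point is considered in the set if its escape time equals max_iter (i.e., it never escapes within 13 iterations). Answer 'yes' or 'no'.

Answer: no

Derivation:
z_0 = 0 + 0i, c = -0.3470 + 1.2760i
Iter 1: z = -0.3470 + 1.2760i, |z|^2 = 1.7486
Iter 2: z = -1.8548 + 0.3905i, |z|^2 = 3.5926
Iter 3: z = 2.9407 + -0.1724i, |z|^2 = 8.6775
Escaped at iteration 3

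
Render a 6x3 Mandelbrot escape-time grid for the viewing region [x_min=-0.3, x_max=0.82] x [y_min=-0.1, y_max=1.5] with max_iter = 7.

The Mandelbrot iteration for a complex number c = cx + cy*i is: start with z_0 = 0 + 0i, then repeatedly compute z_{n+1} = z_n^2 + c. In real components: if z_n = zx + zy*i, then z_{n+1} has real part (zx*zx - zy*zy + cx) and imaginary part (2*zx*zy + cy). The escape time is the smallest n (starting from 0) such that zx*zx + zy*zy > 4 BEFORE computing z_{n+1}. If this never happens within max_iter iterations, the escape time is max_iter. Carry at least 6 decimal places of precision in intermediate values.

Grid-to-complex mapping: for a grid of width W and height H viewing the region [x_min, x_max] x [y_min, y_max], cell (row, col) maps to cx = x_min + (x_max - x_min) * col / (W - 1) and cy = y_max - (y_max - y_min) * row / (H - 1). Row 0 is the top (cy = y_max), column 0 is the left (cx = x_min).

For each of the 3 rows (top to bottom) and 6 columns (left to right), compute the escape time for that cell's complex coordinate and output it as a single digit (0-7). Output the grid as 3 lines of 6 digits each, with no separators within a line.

Answer: 222222
777732
777743

Derivation:
(row=0, col=0): c = -0.3000 + 1.5000i → escape time 2
(row=0, col=1): c = -0.0760 + 1.5000i → escape time 2
(row=0, col=2): c = 0.1480 + 1.5000i → escape time 2
(row=0, col=3): c = 0.3720 + 1.5000i → escape time 2
(row=0, col=4): c = 0.5960 + 1.5000i → escape time 2
(row=0, col=5): c = 0.8200 + 1.5000i → escape time 2
(row=1, col=0): c = -0.3000 + 0.7000i → escape time 7
(row=1, col=1): c = -0.0760 + 0.7000i → escape time 7
(row=1, col=2): c = 0.1480 + 0.7000i → escape time 7
(row=1, col=3): c = 0.3720 + 0.7000i → escape time 7
(row=1, col=4): c = 0.5960 + 0.7000i → escape time 3
(row=1, col=5): c = 0.8200 + 0.7000i → escape time 2
(row=2, col=0): c = -0.3000 + -0.1000i → escape time 7
(row=2, col=1): c = -0.0760 + -0.1000i → escape time 7
(row=2, col=2): c = 0.1480 + -0.1000i → escape time 7
(row=2, col=3): c = 0.3720 + -0.1000i → escape time 7
(row=2, col=4): c = 0.5960 + -0.1000i → escape time 4
(row=2, col=5): c = 0.8200 + -0.1000i → escape time 3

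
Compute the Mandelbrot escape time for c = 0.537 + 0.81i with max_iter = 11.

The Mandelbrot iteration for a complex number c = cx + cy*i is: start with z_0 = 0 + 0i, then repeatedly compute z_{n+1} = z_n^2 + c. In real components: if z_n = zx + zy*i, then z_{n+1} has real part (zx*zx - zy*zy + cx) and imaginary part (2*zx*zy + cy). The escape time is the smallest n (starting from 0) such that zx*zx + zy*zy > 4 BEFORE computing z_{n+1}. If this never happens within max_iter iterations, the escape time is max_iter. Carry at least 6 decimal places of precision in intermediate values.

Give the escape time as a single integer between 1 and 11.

Answer: 3

Derivation:
z_0 = 0 + 0i, c = 0.5370 + 0.8100i
Iter 1: z = 0.5370 + 0.8100i, |z|^2 = 0.9445
Iter 2: z = 0.1693 + 1.6799i, |z|^2 = 2.8509
Iter 3: z = -2.2565 + 1.3787i, |z|^2 = 6.9929
Escaped at iteration 3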